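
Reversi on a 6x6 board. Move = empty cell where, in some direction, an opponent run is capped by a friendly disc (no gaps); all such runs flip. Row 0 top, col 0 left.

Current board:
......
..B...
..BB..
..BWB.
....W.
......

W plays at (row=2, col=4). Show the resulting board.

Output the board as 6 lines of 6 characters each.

Answer: ......
..B...
..BBW.
..BWW.
....W.
......

Derivation:
Place W at (2,4); scan 8 dirs for brackets.
Dir NW: first cell '.' (not opp) -> no flip
Dir N: first cell '.' (not opp) -> no flip
Dir NE: first cell '.' (not opp) -> no flip
Dir W: opp run (2,3) (2,2), next='.' -> no flip
Dir E: first cell '.' (not opp) -> no flip
Dir SW: first cell 'W' (not opp) -> no flip
Dir S: opp run (3,4) capped by W -> flip
Dir SE: first cell '.' (not opp) -> no flip
All flips: (3,4)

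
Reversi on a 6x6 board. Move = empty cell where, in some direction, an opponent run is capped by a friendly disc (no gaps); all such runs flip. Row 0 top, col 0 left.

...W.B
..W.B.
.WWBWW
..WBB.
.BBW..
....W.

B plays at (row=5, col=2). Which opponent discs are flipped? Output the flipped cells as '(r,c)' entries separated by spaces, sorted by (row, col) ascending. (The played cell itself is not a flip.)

Answer: (4,3)

Derivation:
Dir NW: first cell 'B' (not opp) -> no flip
Dir N: first cell 'B' (not opp) -> no flip
Dir NE: opp run (4,3) capped by B -> flip
Dir W: first cell '.' (not opp) -> no flip
Dir E: first cell '.' (not opp) -> no flip
Dir SW: edge -> no flip
Dir S: edge -> no flip
Dir SE: edge -> no flip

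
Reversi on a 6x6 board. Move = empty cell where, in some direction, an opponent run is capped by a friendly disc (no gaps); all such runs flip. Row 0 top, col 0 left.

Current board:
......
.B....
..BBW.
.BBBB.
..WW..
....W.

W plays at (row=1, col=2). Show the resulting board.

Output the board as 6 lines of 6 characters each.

Answer: ......
.BW...
..WBW.
.BWBB.
..WW..
....W.

Derivation:
Place W at (1,2); scan 8 dirs for brackets.
Dir NW: first cell '.' (not opp) -> no flip
Dir N: first cell '.' (not opp) -> no flip
Dir NE: first cell '.' (not opp) -> no flip
Dir W: opp run (1,1), next='.' -> no flip
Dir E: first cell '.' (not opp) -> no flip
Dir SW: first cell '.' (not opp) -> no flip
Dir S: opp run (2,2) (3,2) capped by W -> flip
Dir SE: opp run (2,3) (3,4), next='.' -> no flip
All flips: (2,2) (3,2)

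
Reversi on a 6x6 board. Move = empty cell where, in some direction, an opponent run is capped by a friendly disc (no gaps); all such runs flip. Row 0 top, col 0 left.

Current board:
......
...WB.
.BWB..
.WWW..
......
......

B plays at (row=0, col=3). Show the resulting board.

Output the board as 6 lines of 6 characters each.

Answer: ...B..
...BB.
.BWB..
.WWW..
......
......

Derivation:
Place B at (0,3); scan 8 dirs for brackets.
Dir NW: edge -> no flip
Dir N: edge -> no flip
Dir NE: edge -> no flip
Dir W: first cell '.' (not opp) -> no flip
Dir E: first cell '.' (not opp) -> no flip
Dir SW: first cell '.' (not opp) -> no flip
Dir S: opp run (1,3) capped by B -> flip
Dir SE: first cell 'B' (not opp) -> no flip
All flips: (1,3)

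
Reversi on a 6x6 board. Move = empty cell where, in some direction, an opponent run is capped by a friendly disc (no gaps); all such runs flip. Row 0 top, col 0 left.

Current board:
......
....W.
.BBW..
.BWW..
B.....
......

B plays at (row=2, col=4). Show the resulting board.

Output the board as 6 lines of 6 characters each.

Place B at (2,4); scan 8 dirs for brackets.
Dir NW: first cell '.' (not opp) -> no flip
Dir N: opp run (1,4), next='.' -> no flip
Dir NE: first cell '.' (not opp) -> no flip
Dir W: opp run (2,3) capped by B -> flip
Dir E: first cell '.' (not opp) -> no flip
Dir SW: opp run (3,3), next='.' -> no flip
Dir S: first cell '.' (not opp) -> no flip
Dir SE: first cell '.' (not opp) -> no flip
All flips: (2,3)

Answer: ......
....W.
.BBBB.
.BWW..
B.....
......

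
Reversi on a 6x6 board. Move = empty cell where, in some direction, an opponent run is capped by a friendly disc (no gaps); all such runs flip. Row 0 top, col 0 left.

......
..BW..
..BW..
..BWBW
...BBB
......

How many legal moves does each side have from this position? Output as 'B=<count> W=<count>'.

-- B to move --
(0,2): no bracket -> illegal
(0,3): flips 3 -> legal
(0,4): flips 1 -> legal
(1,4): flips 2 -> legal
(2,4): flips 1 -> legal
(2,5): flips 1 -> legal
(4,2): no bracket -> illegal
B mobility = 5
-- W to move --
(0,1): flips 1 -> legal
(0,2): no bracket -> illegal
(0,3): no bracket -> illegal
(1,1): flips 2 -> legal
(2,1): flips 1 -> legal
(2,4): no bracket -> illegal
(2,5): no bracket -> illegal
(3,1): flips 2 -> legal
(4,1): flips 1 -> legal
(4,2): no bracket -> illegal
(5,2): no bracket -> illegal
(5,3): flips 2 -> legal
(5,4): no bracket -> illegal
(5,5): flips 2 -> legal
W mobility = 7

Answer: B=5 W=7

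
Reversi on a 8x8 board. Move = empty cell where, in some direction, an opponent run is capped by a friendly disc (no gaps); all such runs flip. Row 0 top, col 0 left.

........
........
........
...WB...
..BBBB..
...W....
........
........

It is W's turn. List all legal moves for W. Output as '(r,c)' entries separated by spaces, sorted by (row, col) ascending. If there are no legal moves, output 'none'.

(2,3): no bracket -> illegal
(2,4): no bracket -> illegal
(2,5): no bracket -> illegal
(3,1): flips 1 -> legal
(3,2): no bracket -> illegal
(3,5): flips 2 -> legal
(3,6): no bracket -> illegal
(4,1): no bracket -> illegal
(4,6): no bracket -> illegal
(5,1): flips 1 -> legal
(5,2): no bracket -> illegal
(5,4): no bracket -> illegal
(5,5): flips 1 -> legal
(5,6): no bracket -> illegal

Answer: (3,1) (3,5) (5,1) (5,5)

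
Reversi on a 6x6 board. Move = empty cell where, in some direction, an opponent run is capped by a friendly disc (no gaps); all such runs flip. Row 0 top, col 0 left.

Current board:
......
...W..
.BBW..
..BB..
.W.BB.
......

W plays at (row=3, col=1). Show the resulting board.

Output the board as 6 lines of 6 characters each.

Answer: ......
...W..
.BWW..
.WBB..
.W.BB.
......

Derivation:
Place W at (3,1); scan 8 dirs for brackets.
Dir NW: first cell '.' (not opp) -> no flip
Dir N: opp run (2,1), next='.' -> no flip
Dir NE: opp run (2,2) capped by W -> flip
Dir W: first cell '.' (not opp) -> no flip
Dir E: opp run (3,2) (3,3), next='.' -> no flip
Dir SW: first cell '.' (not opp) -> no flip
Dir S: first cell 'W' (not opp) -> no flip
Dir SE: first cell '.' (not opp) -> no flip
All flips: (2,2)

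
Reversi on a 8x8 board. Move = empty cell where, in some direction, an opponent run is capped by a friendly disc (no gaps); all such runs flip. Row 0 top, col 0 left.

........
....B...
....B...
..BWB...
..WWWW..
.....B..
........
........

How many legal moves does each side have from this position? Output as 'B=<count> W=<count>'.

Answer: B=6 W=10

Derivation:
-- B to move --
(2,2): flips 2 -> legal
(2,3): no bracket -> illegal
(3,1): no bracket -> illegal
(3,5): flips 1 -> legal
(3,6): no bracket -> illegal
(4,1): no bracket -> illegal
(4,6): no bracket -> illegal
(5,1): flips 2 -> legal
(5,2): flips 2 -> legal
(5,3): no bracket -> illegal
(5,4): flips 2 -> legal
(5,6): flips 1 -> legal
B mobility = 6
-- W to move --
(0,3): no bracket -> illegal
(0,4): flips 3 -> legal
(0,5): no bracket -> illegal
(1,3): no bracket -> illegal
(1,5): flips 1 -> legal
(2,1): flips 1 -> legal
(2,2): flips 1 -> legal
(2,3): flips 1 -> legal
(2,5): flips 1 -> legal
(3,1): flips 1 -> legal
(3,5): flips 1 -> legal
(4,1): no bracket -> illegal
(4,6): no bracket -> illegal
(5,4): no bracket -> illegal
(5,6): no bracket -> illegal
(6,4): no bracket -> illegal
(6,5): flips 1 -> legal
(6,6): flips 1 -> legal
W mobility = 10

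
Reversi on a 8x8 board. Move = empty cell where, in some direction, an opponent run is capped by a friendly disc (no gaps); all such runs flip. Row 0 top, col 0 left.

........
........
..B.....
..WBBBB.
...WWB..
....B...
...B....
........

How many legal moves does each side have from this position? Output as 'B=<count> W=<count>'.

Answer: B=6 W=10

Derivation:
-- B to move --
(2,1): flips 2 -> legal
(2,3): no bracket -> illegal
(3,1): flips 1 -> legal
(4,1): no bracket -> illegal
(4,2): flips 3 -> legal
(5,2): flips 1 -> legal
(5,3): flips 2 -> legal
(5,5): flips 1 -> legal
B mobility = 6
-- W to move --
(1,1): flips 2 -> legal
(1,2): flips 1 -> legal
(1,3): no bracket -> illegal
(2,1): no bracket -> illegal
(2,3): flips 1 -> legal
(2,4): flips 1 -> legal
(2,5): flips 1 -> legal
(2,6): flips 1 -> legal
(2,7): no bracket -> illegal
(3,1): no bracket -> illegal
(3,7): flips 4 -> legal
(4,2): no bracket -> illegal
(4,6): flips 1 -> legal
(4,7): no bracket -> illegal
(5,2): no bracket -> illegal
(5,3): no bracket -> illegal
(5,5): no bracket -> illegal
(5,6): no bracket -> illegal
(6,2): no bracket -> illegal
(6,4): flips 1 -> legal
(6,5): flips 1 -> legal
(7,2): no bracket -> illegal
(7,3): no bracket -> illegal
(7,4): no bracket -> illegal
W mobility = 10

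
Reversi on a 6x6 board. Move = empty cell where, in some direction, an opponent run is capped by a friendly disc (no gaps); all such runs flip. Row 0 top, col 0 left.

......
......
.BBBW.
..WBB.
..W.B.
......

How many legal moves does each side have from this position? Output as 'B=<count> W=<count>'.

-- B to move --
(1,3): no bracket -> illegal
(1,4): flips 1 -> legal
(1,5): flips 1 -> legal
(2,5): flips 1 -> legal
(3,1): flips 1 -> legal
(3,5): no bracket -> illegal
(4,1): flips 1 -> legal
(4,3): flips 1 -> legal
(5,1): flips 1 -> legal
(5,2): flips 2 -> legal
(5,3): no bracket -> illegal
B mobility = 8
-- W to move --
(1,0): flips 1 -> legal
(1,1): no bracket -> illegal
(1,2): flips 1 -> legal
(1,3): no bracket -> illegal
(1,4): flips 1 -> legal
(2,0): flips 3 -> legal
(2,5): no bracket -> illegal
(3,0): no bracket -> illegal
(3,1): no bracket -> illegal
(3,5): flips 2 -> legal
(4,3): no bracket -> illegal
(4,5): no bracket -> illegal
(5,3): no bracket -> illegal
(5,4): flips 2 -> legal
(5,5): no bracket -> illegal
W mobility = 6

Answer: B=8 W=6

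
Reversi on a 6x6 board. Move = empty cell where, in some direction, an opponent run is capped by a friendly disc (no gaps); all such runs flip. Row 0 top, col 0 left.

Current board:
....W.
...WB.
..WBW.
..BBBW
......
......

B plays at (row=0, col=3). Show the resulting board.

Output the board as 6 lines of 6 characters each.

Answer: ...BW.
...BB.
..WBW.
..BBBW
......
......

Derivation:
Place B at (0,3); scan 8 dirs for brackets.
Dir NW: edge -> no flip
Dir N: edge -> no flip
Dir NE: edge -> no flip
Dir W: first cell '.' (not opp) -> no flip
Dir E: opp run (0,4), next='.' -> no flip
Dir SW: first cell '.' (not opp) -> no flip
Dir S: opp run (1,3) capped by B -> flip
Dir SE: first cell 'B' (not opp) -> no flip
All flips: (1,3)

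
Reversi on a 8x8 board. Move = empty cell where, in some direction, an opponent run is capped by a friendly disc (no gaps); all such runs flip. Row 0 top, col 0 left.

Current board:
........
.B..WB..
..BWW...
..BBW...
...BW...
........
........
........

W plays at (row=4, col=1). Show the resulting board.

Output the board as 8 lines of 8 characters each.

Answer: ........
.B..WB..
..BWW...
..WBW...
.W.BW...
........
........
........

Derivation:
Place W at (4,1); scan 8 dirs for brackets.
Dir NW: first cell '.' (not opp) -> no flip
Dir N: first cell '.' (not opp) -> no flip
Dir NE: opp run (3,2) capped by W -> flip
Dir W: first cell '.' (not opp) -> no flip
Dir E: first cell '.' (not opp) -> no flip
Dir SW: first cell '.' (not opp) -> no flip
Dir S: first cell '.' (not opp) -> no flip
Dir SE: first cell '.' (not opp) -> no flip
All flips: (3,2)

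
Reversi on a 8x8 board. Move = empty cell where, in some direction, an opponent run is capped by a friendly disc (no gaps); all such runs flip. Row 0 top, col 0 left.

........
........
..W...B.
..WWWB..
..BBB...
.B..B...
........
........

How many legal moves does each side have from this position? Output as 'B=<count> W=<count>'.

-- B to move --
(1,1): flips 2 -> legal
(1,2): flips 2 -> legal
(1,3): no bracket -> illegal
(2,1): flips 1 -> legal
(2,3): flips 1 -> legal
(2,4): flips 2 -> legal
(2,5): flips 1 -> legal
(3,1): flips 3 -> legal
(4,1): no bracket -> illegal
(4,5): no bracket -> illegal
B mobility = 7
-- W to move --
(1,5): no bracket -> illegal
(1,6): no bracket -> illegal
(1,7): no bracket -> illegal
(2,4): no bracket -> illegal
(2,5): no bracket -> illegal
(2,7): no bracket -> illegal
(3,1): no bracket -> illegal
(3,6): flips 1 -> legal
(3,7): no bracket -> illegal
(4,0): no bracket -> illegal
(4,1): no bracket -> illegal
(4,5): no bracket -> illegal
(4,6): no bracket -> illegal
(5,0): no bracket -> illegal
(5,2): flips 2 -> legal
(5,3): flips 1 -> legal
(5,5): flips 1 -> legal
(6,0): flips 2 -> legal
(6,1): no bracket -> illegal
(6,2): no bracket -> illegal
(6,3): no bracket -> illegal
(6,4): flips 2 -> legal
(6,5): flips 2 -> legal
W mobility = 7

Answer: B=7 W=7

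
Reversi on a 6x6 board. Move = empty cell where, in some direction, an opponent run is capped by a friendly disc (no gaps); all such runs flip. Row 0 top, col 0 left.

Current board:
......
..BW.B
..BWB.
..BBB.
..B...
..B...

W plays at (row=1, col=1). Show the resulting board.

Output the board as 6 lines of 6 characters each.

Answer: ......
.WWW.B
..BWB.
..BBB.
..B...
..B...

Derivation:
Place W at (1,1); scan 8 dirs for brackets.
Dir NW: first cell '.' (not opp) -> no flip
Dir N: first cell '.' (not opp) -> no flip
Dir NE: first cell '.' (not opp) -> no flip
Dir W: first cell '.' (not opp) -> no flip
Dir E: opp run (1,2) capped by W -> flip
Dir SW: first cell '.' (not opp) -> no flip
Dir S: first cell '.' (not opp) -> no flip
Dir SE: opp run (2,2) (3,3), next='.' -> no flip
All flips: (1,2)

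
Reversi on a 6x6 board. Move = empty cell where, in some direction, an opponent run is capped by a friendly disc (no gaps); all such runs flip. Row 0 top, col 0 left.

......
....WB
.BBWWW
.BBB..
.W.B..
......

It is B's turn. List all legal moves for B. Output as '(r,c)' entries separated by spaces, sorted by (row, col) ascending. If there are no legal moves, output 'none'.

Answer: (0,5) (1,3) (3,5) (5,0) (5,1)

Derivation:
(0,3): no bracket -> illegal
(0,4): no bracket -> illegal
(0,5): flips 2 -> legal
(1,2): no bracket -> illegal
(1,3): flips 2 -> legal
(3,0): no bracket -> illegal
(3,4): no bracket -> illegal
(3,5): flips 1 -> legal
(4,0): no bracket -> illegal
(4,2): no bracket -> illegal
(5,0): flips 1 -> legal
(5,1): flips 1 -> legal
(5,2): no bracket -> illegal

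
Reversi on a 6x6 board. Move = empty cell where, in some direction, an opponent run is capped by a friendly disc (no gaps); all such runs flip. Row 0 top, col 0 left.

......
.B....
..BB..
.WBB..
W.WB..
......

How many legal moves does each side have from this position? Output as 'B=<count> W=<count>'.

Answer: B=4 W=5

Derivation:
-- B to move --
(2,0): no bracket -> illegal
(2,1): no bracket -> illegal
(3,0): flips 1 -> legal
(4,1): flips 1 -> legal
(5,0): no bracket -> illegal
(5,1): flips 1 -> legal
(5,2): flips 1 -> legal
(5,3): no bracket -> illegal
B mobility = 4
-- W to move --
(0,0): no bracket -> illegal
(0,1): no bracket -> illegal
(0,2): no bracket -> illegal
(1,0): no bracket -> illegal
(1,2): flips 2 -> legal
(1,3): flips 1 -> legal
(1,4): no bracket -> illegal
(2,0): no bracket -> illegal
(2,1): no bracket -> illegal
(2,4): flips 1 -> legal
(3,4): flips 2 -> legal
(4,1): no bracket -> illegal
(4,4): flips 1 -> legal
(5,2): no bracket -> illegal
(5,3): no bracket -> illegal
(5,4): no bracket -> illegal
W mobility = 5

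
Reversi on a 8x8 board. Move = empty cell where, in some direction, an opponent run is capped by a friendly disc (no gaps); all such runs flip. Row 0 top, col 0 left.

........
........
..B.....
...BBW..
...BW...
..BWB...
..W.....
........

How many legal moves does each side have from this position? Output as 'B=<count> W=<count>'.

-- B to move --
(2,4): no bracket -> illegal
(2,5): no bracket -> illegal
(2,6): no bracket -> illegal
(3,6): flips 1 -> legal
(4,2): no bracket -> illegal
(4,5): flips 1 -> legal
(4,6): no bracket -> illegal
(5,1): no bracket -> illegal
(5,5): flips 1 -> legal
(6,1): no bracket -> illegal
(6,3): flips 1 -> legal
(6,4): no bracket -> illegal
(7,1): no bracket -> illegal
(7,2): flips 1 -> legal
(7,3): no bracket -> illegal
B mobility = 5
-- W to move --
(1,1): flips 2 -> legal
(1,2): no bracket -> illegal
(1,3): no bracket -> illegal
(2,1): no bracket -> illegal
(2,3): flips 2 -> legal
(2,4): flips 1 -> legal
(2,5): no bracket -> illegal
(3,1): no bracket -> illegal
(3,2): flips 2 -> legal
(4,1): no bracket -> illegal
(4,2): flips 2 -> legal
(4,5): no bracket -> illegal
(5,1): flips 1 -> legal
(5,5): flips 1 -> legal
(6,1): no bracket -> illegal
(6,3): no bracket -> illegal
(6,4): flips 1 -> legal
(6,5): no bracket -> illegal
W mobility = 8

Answer: B=5 W=8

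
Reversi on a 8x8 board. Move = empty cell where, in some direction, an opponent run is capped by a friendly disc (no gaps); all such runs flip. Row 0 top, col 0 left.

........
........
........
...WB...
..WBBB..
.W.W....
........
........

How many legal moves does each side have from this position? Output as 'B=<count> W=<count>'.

-- B to move --
(2,2): flips 1 -> legal
(2,3): flips 1 -> legal
(2,4): no bracket -> illegal
(3,1): no bracket -> illegal
(3,2): flips 1 -> legal
(4,0): no bracket -> illegal
(4,1): flips 1 -> legal
(5,0): no bracket -> illegal
(5,2): no bracket -> illegal
(5,4): no bracket -> illegal
(6,0): no bracket -> illegal
(6,1): no bracket -> illegal
(6,2): flips 1 -> legal
(6,3): flips 1 -> legal
(6,4): no bracket -> illegal
B mobility = 6
-- W to move --
(2,3): no bracket -> illegal
(2,4): no bracket -> illegal
(2,5): no bracket -> illegal
(3,2): no bracket -> illegal
(3,5): flips 2 -> legal
(3,6): no bracket -> illegal
(4,6): flips 3 -> legal
(5,2): no bracket -> illegal
(5,4): no bracket -> illegal
(5,5): flips 1 -> legal
(5,6): no bracket -> illegal
W mobility = 3

Answer: B=6 W=3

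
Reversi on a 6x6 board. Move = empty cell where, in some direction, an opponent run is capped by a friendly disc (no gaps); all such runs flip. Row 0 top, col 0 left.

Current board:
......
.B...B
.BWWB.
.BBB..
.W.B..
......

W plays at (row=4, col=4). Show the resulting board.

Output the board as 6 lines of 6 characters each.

Answer: ......
.B...B
.BWWB.
.BBW..
.W.BW.
......

Derivation:
Place W at (4,4); scan 8 dirs for brackets.
Dir NW: opp run (3,3) capped by W -> flip
Dir N: first cell '.' (not opp) -> no flip
Dir NE: first cell '.' (not opp) -> no flip
Dir W: opp run (4,3), next='.' -> no flip
Dir E: first cell '.' (not opp) -> no flip
Dir SW: first cell '.' (not opp) -> no flip
Dir S: first cell '.' (not opp) -> no flip
Dir SE: first cell '.' (not opp) -> no flip
All flips: (3,3)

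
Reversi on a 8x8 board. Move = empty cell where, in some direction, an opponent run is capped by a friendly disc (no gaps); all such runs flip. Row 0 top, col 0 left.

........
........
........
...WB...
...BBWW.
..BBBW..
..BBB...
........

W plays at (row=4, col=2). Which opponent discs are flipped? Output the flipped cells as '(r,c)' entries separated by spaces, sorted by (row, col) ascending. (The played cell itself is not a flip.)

Answer: (4,3) (4,4)

Derivation:
Dir NW: first cell '.' (not opp) -> no flip
Dir N: first cell '.' (not opp) -> no flip
Dir NE: first cell 'W' (not opp) -> no flip
Dir W: first cell '.' (not opp) -> no flip
Dir E: opp run (4,3) (4,4) capped by W -> flip
Dir SW: first cell '.' (not opp) -> no flip
Dir S: opp run (5,2) (6,2), next='.' -> no flip
Dir SE: opp run (5,3) (6,4), next='.' -> no flip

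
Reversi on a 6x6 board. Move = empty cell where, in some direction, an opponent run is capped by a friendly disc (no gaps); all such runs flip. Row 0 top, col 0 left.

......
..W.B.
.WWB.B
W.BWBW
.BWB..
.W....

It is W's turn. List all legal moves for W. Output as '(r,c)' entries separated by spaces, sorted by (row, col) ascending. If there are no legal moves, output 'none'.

(0,3): no bracket -> illegal
(0,4): no bracket -> illegal
(0,5): no bracket -> illegal
(1,3): flips 1 -> legal
(1,5): flips 1 -> legal
(2,4): flips 1 -> legal
(3,1): flips 2 -> legal
(4,0): flips 1 -> legal
(4,4): flips 1 -> legal
(4,5): flips 2 -> legal
(5,0): no bracket -> illegal
(5,2): flips 1 -> legal
(5,3): flips 1 -> legal
(5,4): flips 2 -> legal

Answer: (1,3) (1,5) (2,4) (3,1) (4,0) (4,4) (4,5) (5,2) (5,3) (5,4)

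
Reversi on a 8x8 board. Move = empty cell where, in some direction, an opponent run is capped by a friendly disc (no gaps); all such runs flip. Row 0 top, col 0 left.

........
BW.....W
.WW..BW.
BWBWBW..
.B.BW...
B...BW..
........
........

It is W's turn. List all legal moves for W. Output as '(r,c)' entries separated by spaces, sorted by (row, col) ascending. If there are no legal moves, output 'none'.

Answer: (1,5) (2,4) (4,2) (5,1) (5,3) (6,4) (6,5)

Derivation:
(0,0): no bracket -> illegal
(0,1): no bracket -> illegal
(1,4): no bracket -> illegal
(1,5): flips 1 -> legal
(1,6): no bracket -> illegal
(2,0): no bracket -> illegal
(2,3): no bracket -> illegal
(2,4): flips 2 -> legal
(3,6): no bracket -> illegal
(4,0): no bracket -> illegal
(4,2): flips 2 -> legal
(4,5): no bracket -> illegal
(5,1): flips 1 -> legal
(5,2): no bracket -> illegal
(5,3): flips 2 -> legal
(6,0): no bracket -> illegal
(6,1): no bracket -> illegal
(6,3): no bracket -> illegal
(6,4): flips 1 -> legal
(6,5): flips 3 -> legal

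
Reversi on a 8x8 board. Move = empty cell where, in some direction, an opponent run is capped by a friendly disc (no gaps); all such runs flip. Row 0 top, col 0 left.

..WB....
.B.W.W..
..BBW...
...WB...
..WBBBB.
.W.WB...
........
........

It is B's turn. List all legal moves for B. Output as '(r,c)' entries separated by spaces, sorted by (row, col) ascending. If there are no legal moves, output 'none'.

(0,1): flips 1 -> legal
(0,4): flips 1 -> legal
(0,5): no bracket -> illegal
(0,6): no bracket -> illegal
(1,2): no bracket -> illegal
(1,4): flips 1 -> legal
(1,6): no bracket -> illegal
(2,5): flips 1 -> legal
(2,6): no bracket -> illegal
(3,1): no bracket -> illegal
(3,2): flips 1 -> legal
(3,5): no bracket -> illegal
(4,0): no bracket -> illegal
(4,1): flips 1 -> legal
(5,0): no bracket -> illegal
(5,2): flips 1 -> legal
(6,0): no bracket -> illegal
(6,1): no bracket -> illegal
(6,2): flips 1 -> legal
(6,3): flips 1 -> legal
(6,4): no bracket -> illegal

Answer: (0,1) (0,4) (1,4) (2,5) (3,2) (4,1) (5,2) (6,2) (6,3)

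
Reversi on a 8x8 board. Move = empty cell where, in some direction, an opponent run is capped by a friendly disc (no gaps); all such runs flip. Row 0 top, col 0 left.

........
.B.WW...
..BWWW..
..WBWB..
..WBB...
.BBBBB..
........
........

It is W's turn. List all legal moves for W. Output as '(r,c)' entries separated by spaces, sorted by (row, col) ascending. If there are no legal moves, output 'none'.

Answer: (1,2) (2,1) (3,1) (3,6) (4,5) (4,6) (6,0) (6,1) (6,2) (6,3) (6,4) (6,5)

Derivation:
(0,0): no bracket -> illegal
(0,1): no bracket -> illegal
(0,2): no bracket -> illegal
(1,0): no bracket -> illegal
(1,2): flips 1 -> legal
(2,0): no bracket -> illegal
(2,1): flips 1 -> legal
(2,6): no bracket -> illegal
(3,1): flips 1 -> legal
(3,6): flips 1 -> legal
(4,0): no bracket -> illegal
(4,1): no bracket -> illegal
(4,5): flips 3 -> legal
(4,6): flips 1 -> legal
(5,0): no bracket -> illegal
(5,6): no bracket -> illegal
(6,0): flips 1 -> legal
(6,1): flips 2 -> legal
(6,2): flips 1 -> legal
(6,3): flips 3 -> legal
(6,4): flips 3 -> legal
(6,5): flips 2 -> legal
(6,6): no bracket -> illegal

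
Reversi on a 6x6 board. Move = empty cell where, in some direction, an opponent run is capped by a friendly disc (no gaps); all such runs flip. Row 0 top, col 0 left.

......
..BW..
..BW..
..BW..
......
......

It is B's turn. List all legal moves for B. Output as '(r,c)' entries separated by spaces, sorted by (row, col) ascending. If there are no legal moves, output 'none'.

Answer: (0,4) (1,4) (2,4) (3,4) (4,4)

Derivation:
(0,2): no bracket -> illegal
(0,3): no bracket -> illegal
(0,4): flips 1 -> legal
(1,4): flips 2 -> legal
(2,4): flips 1 -> legal
(3,4): flips 2 -> legal
(4,2): no bracket -> illegal
(4,3): no bracket -> illegal
(4,4): flips 1 -> legal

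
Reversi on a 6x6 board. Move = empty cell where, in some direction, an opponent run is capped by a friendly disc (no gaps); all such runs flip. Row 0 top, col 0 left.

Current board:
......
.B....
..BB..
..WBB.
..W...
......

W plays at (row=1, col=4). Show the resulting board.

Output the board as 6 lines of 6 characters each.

Place W at (1,4); scan 8 dirs for brackets.
Dir NW: first cell '.' (not opp) -> no flip
Dir N: first cell '.' (not opp) -> no flip
Dir NE: first cell '.' (not opp) -> no flip
Dir W: first cell '.' (not opp) -> no flip
Dir E: first cell '.' (not opp) -> no flip
Dir SW: opp run (2,3) capped by W -> flip
Dir S: first cell '.' (not opp) -> no flip
Dir SE: first cell '.' (not opp) -> no flip
All flips: (2,3)

Answer: ......
.B..W.
..BW..
..WBB.
..W...
......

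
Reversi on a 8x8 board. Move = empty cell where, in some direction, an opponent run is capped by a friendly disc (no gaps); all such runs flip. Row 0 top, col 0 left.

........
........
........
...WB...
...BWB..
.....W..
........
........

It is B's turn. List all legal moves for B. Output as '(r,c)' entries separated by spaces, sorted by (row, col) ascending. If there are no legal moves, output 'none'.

(2,2): no bracket -> illegal
(2,3): flips 1 -> legal
(2,4): no bracket -> illegal
(3,2): flips 1 -> legal
(3,5): no bracket -> illegal
(4,2): no bracket -> illegal
(4,6): no bracket -> illegal
(5,3): no bracket -> illegal
(5,4): flips 1 -> legal
(5,6): no bracket -> illegal
(6,4): no bracket -> illegal
(6,5): flips 1 -> legal
(6,6): no bracket -> illegal

Answer: (2,3) (3,2) (5,4) (6,5)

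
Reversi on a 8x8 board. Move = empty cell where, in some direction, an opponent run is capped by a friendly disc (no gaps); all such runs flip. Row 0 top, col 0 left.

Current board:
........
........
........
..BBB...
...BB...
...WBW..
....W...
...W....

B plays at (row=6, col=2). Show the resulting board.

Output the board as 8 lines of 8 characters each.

Answer: ........
........
........
..BBB...
...BB...
...BBW..
..B.W...
...W....

Derivation:
Place B at (6,2); scan 8 dirs for brackets.
Dir NW: first cell '.' (not opp) -> no flip
Dir N: first cell '.' (not opp) -> no flip
Dir NE: opp run (5,3) capped by B -> flip
Dir W: first cell '.' (not opp) -> no flip
Dir E: first cell '.' (not opp) -> no flip
Dir SW: first cell '.' (not opp) -> no flip
Dir S: first cell '.' (not opp) -> no flip
Dir SE: opp run (7,3), next=edge -> no flip
All flips: (5,3)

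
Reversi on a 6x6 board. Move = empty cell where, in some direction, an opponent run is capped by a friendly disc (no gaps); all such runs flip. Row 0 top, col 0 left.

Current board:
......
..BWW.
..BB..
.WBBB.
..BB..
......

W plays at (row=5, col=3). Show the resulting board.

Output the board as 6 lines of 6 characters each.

Answer: ......
..BWW.
..BW..
.WBWB.
..WW..
...W..

Derivation:
Place W at (5,3); scan 8 dirs for brackets.
Dir NW: opp run (4,2) capped by W -> flip
Dir N: opp run (4,3) (3,3) (2,3) capped by W -> flip
Dir NE: first cell '.' (not opp) -> no flip
Dir W: first cell '.' (not opp) -> no flip
Dir E: first cell '.' (not opp) -> no flip
Dir SW: edge -> no flip
Dir S: edge -> no flip
Dir SE: edge -> no flip
All flips: (2,3) (3,3) (4,2) (4,3)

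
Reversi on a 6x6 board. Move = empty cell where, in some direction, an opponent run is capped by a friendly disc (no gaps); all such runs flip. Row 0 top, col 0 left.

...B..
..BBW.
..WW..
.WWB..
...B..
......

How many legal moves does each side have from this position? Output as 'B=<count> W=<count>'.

-- B to move --
(0,4): no bracket -> illegal
(0,5): no bracket -> illegal
(1,1): flips 1 -> legal
(1,5): flips 1 -> legal
(2,0): no bracket -> illegal
(2,1): flips 1 -> legal
(2,4): no bracket -> illegal
(2,5): flips 1 -> legal
(3,0): flips 2 -> legal
(3,4): flips 1 -> legal
(4,0): flips 2 -> legal
(4,1): no bracket -> illegal
(4,2): flips 2 -> legal
B mobility = 8
-- W to move --
(0,1): flips 1 -> legal
(0,2): flips 1 -> legal
(0,4): flips 1 -> legal
(1,1): flips 2 -> legal
(2,1): no bracket -> illegal
(2,4): no bracket -> illegal
(3,4): flips 1 -> legal
(4,2): no bracket -> illegal
(4,4): flips 1 -> legal
(5,2): no bracket -> illegal
(5,3): flips 2 -> legal
(5,4): flips 1 -> legal
W mobility = 8

Answer: B=8 W=8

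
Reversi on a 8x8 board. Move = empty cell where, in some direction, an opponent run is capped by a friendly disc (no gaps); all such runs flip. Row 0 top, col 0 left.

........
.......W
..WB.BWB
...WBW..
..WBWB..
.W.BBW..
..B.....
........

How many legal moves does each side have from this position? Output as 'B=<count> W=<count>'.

-- B to move --
(0,6): no bracket -> illegal
(0,7): flips 1 -> legal
(1,1): no bracket -> illegal
(1,2): no bracket -> illegal
(1,3): no bracket -> illegal
(1,5): no bracket -> illegal
(1,6): no bracket -> illegal
(2,1): flips 1 -> legal
(2,4): no bracket -> illegal
(3,1): flips 1 -> legal
(3,2): flips 1 -> legal
(3,6): flips 1 -> legal
(3,7): no bracket -> illegal
(4,0): flips 1 -> legal
(4,1): flips 1 -> legal
(4,6): no bracket -> illegal
(5,0): no bracket -> illegal
(5,2): no bracket -> illegal
(5,6): flips 1 -> legal
(6,0): no bracket -> illegal
(6,1): no bracket -> illegal
(6,4): no bracket -> illegal
(6,5): flips 1 -> legal
(6,6): no bracket -> illegal
B mobility = 9
-- W to move --
(1,2): no bracket -> illegal
(1,3): flips 1 -> legal
(1,4): no bracket -> illegal
(1,5): flips 1 -> legal
(1,6): no bracket -> illegal
(2,4): flips 3 -> legal
(3,2): no bracket -> illegal
(3,6): no bracket -> illegal
(3,7): flips 1 -> legal
(4,6): flips 1 -> legal
(5,2): flips 2 -> legal
(5,6): no bracket -> illegal
(6,1): no bracket -> illegal
(6,3): flips 2 -> legal
(6,4): flips 2 -> legal
(6,5): no bracket -> illegal
(7,1): flips 2 -> legal
(7,2): no bracket -> illegal
(7,3): flips 1 -> legal
W mobility = 10

Answer: B=9 W=10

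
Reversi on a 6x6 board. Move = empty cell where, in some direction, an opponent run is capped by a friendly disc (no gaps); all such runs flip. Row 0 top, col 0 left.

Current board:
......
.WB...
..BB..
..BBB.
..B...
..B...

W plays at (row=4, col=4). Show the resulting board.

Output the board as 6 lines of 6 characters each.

Answer: ......
.WB...
..WB..
..BWB.
..B.W.
..B...

Derivation:
Place W at (4,4); scan 8 dirs for brackets.
Dir NW: opp run (3,3) (2,2) capped by W -> flip
Dir N: opp run (3,4), next='.' -> no flip
Dir NE: first cell '.' (not opp) -> no flip
Dir W: first cell '.' (not opp) -> no flip
Dir E: first cell '.' (not opp) -> no flip
Dir SW: first cell '.' (not opp) -> no flip
Dir S: first cell '.' (not opp) -> no flip
Dir SE: first cell '.' (not opp) -> no flip
All flips: (2,2) (3,3)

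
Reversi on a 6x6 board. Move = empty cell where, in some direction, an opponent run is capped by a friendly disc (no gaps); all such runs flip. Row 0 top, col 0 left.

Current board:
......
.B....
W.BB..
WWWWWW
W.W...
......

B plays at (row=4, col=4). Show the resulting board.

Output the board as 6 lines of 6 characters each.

Answer: ......
.B....
W.BB..
WWWBWW
W.W.B.
......

Derivation:
Place B at (4,4); scan 8 dirs for brackets.
Dir NW: opp run (3,3) capped by B -> flip
Dir N: opp run (3,4), next='.' -> no flip
Dir NE: opp run (3,5), next=edge -> no flip
Dir W: first cell '.' (not opp) -> no flip
Dir E: first cell '.' (not opp) -> no flip
Dir SW: first cell '.' (not opp) -> no flip
Dir S: first cell '.' (not opp) -> no flip
Dir SE: first cell '.' (not opp) -> no flip
All flips: (3,3)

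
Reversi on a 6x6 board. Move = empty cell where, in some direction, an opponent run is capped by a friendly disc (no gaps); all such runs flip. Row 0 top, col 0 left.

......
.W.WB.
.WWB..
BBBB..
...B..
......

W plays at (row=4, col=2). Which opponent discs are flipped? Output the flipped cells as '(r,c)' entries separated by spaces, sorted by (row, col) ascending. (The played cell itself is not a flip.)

Dir NW: opp run (3,1), next='.' -> no flip
Dir N: opp run (3,2) capped by W -> flip
Dir NE: opp run (3,3), next='.' -> no flip
Dir W: first cell '.' (not opp) -> no flip
Dir E: opp run (4,3), next='.' -> no flip
Dir SW: first cell '.' (not opp) -> no flip
Dir S: first cell '.' (not opp) -> no flip
Dir SE: first cell '.' (not opp) -> no flip

Answer: (3,2)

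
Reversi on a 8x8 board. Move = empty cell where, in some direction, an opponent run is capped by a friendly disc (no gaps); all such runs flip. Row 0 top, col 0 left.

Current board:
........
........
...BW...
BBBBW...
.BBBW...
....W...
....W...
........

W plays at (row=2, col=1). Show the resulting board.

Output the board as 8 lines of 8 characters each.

Place W at (2,1); scan 8 dirs for brackets.
Dir NW: first cell '.' (not opp) -> no flip
Dir N: first cell '.' (not opp) -> no flip
Dir NE: first cell '.' (not opp) -> no flip
Dir W: first cell '.' (not opp) -> no flip
Dir E: first cell '.' (not opp) -> no flip
Dir SW: opp run (3,0), next=edge -> no flip
Dir S: opp run (3,1) (4,1), next='.' -> no flip
Dir SE: opp run (3,2) (4,3) capped by W -> flip
All flips: (3,2) (4,3)

Answer: ........
........
.W.BW...
BBWBW...
.BBWW...
....W...
....W...
........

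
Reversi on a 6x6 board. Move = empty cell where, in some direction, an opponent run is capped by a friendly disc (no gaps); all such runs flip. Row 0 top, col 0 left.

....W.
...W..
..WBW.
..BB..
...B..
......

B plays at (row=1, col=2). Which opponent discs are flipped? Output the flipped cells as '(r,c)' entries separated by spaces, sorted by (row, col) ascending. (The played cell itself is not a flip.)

Dir NW: first cell '.' (not opp) -> no flip
Dir N: first cell '.' (not opp) -> no flip
Dir NE: first cell '.' (not opp) -> no flip
Dir W: first cell '.' (not opp) -> no flip
Dir E: opp run (1,3), next='.' -> no flip
Dir SW: first cell '.' (not opp) -> no flip
Dir S: opp run (2,2) capped by B -> flip
Dir SE: first cell 'B' (not opp) -> no flip

Answer: (2,2)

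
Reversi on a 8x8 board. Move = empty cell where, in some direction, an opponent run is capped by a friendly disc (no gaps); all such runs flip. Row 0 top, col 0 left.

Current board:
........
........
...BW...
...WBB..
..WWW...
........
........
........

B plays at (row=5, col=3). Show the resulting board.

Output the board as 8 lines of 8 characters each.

Answer: ........
........
...BW...
...BBB..
..WBB...
...B....
........
........

Derivation:
Place B at (5,3); scan 8 dirs for brackets.
Dir NW: opp run (4,2), next='.' -> no flip
Dir N: opp run (4,3) (3,3) capped by B -> flip
Dir NE: opp run (4,4) capped by B -> flip
Dir W: first cell '.' (not opp) -> no flip
Dir E: first cell '.' (not opp) -> no flip
Dir SW: first cell '.' (not opp) -> no flip
Dir S: first cell '.' (not opp) -> no flip
Dir SE: first cell '.' (not opp) -> no flip
All flips: (3,3) (4,3) (4,4)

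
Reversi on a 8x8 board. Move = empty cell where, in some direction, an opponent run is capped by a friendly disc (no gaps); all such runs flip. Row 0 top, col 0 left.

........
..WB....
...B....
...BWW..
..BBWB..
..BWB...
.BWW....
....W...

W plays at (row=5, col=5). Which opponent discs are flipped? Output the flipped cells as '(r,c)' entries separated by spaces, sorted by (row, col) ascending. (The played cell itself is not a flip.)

Dir NW: first cell 'W' (not opp) -> no flip
Dir N: opp run (4,5) capped by W -> flip
Dir NE: first cell '.' (not opp) -> no flip
Dir W: opp run (5,4) capped by W -> flip
Dir E: first cell '.' (not opp) -> no flip
Dir SW: first cell '.' (not opp) -> no flip
Dir S: first cell '.' (not opp) -> no flip
Dir SE: first cell '.' (not opp) -> no flip

Answer: (4,5) (5,4)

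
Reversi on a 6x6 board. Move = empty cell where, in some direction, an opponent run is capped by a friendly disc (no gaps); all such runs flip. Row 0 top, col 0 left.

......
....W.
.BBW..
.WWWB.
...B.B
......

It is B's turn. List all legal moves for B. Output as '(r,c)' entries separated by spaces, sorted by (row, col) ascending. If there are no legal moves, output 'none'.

(0,3): no bracket -> illegal
(0,4): no bracket -> illegal
(0,5): no bracket -> illegal
(1,2): flips 1 -> legal
(1,3): flips 2 -> legal
(1,5): no bracket -> illegal
(2,0): no bracket -> illegal
(2,4): flips 1 -> legal
(2,5): no bracket -> illegal
(3,0): flips 3 -> legal
(4,0): flips 1 -> legal
(4,1): flips 1 -> legal
(4,2): flips 1 -> legal
(4,4): flips 1 -> legal

Answer: (1,2) (1,3) (2,4) (3,0) (4,0) (4,1) (4,2) (4,4)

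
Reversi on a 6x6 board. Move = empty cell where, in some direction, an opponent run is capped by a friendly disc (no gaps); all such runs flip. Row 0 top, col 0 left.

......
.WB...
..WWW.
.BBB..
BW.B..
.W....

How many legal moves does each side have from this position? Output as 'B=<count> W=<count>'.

-- B to move --
(0,0): flips 2 -> legal
(0,1): no bracket -> illegal
(0,2): no bracket -> illegal
(1,0): flips 1 -> legal
(1,3): flips 2 -> legal
(1,4): flips 1 -> legal
(1,5): flips 1 -> legal
(2,0): no bracket -> illegal
(2,1): no bracket -> illegal
(2,5): no bracket -> illegal
(3,0): no bracket -> illegal
(3,4): flips 1 -> legal
(3,5): no bracket -> illegal
(4,2): flips 1 -> legal
(5,0): flips 1 -> legal
(5,2): no bracket -> illegal
B mobility = 8
-- W to move --
(0,1): flips 1 -> legal
(0,2): flips 1 -> legal
(0,3): no bracket -> illegal
(1,3): flips 1 -> legal
(2,0): no bracket -> illegal
(2,1): flips 1 -> legal
(3,0): no bracket -> illegal
(3,4): no bracket -> illegal
(4,2): flips 2 -> legal
(4,4): flips 1 -> legal
(5,0): no bracket -> illegal
(5,2): no bracket -> illegal
(5,3): flips 2 -> legal
(5,4): no bracket -> illegal
W mobility = 7

Answer: B=8 W=7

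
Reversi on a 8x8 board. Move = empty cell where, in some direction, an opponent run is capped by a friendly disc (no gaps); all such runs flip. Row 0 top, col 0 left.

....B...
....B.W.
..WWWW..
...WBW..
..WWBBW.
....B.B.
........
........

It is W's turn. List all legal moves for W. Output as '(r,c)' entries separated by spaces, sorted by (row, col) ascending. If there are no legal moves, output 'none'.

Answer: (0,3) (0,5) (5,3) (5,5) (6,4) (6,5) (6,6) (6,7)

Derivation:
(0,3): flips 1 -> legal
(0,5): flips 1 -> legal
(1,3): no bracket -> illegal
(1,5): no bracket -> illegal
(3,6): no bracket -> illegal
(4,7): no bracket -> illegal
(5,3): flips 1 -> legal
(5,5): flips 2 -> legal
(5,7): no bracket -> illegal
(6,3): no bracket -> illegal
(6,4): flips 3 -> legal
(6,5): flips 1 -> legal
(6,6): flips 1 -> legal
(6,7): flips 3 -> legal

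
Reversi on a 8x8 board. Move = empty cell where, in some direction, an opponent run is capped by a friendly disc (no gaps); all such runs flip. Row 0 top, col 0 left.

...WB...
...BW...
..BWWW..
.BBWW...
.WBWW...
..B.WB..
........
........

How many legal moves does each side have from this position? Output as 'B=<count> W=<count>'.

-- B to move --
(0,2): flips 1 -> legal
(0,5): flips 2 -> legal
(1,2): no bracket -> illegal
(1,5): flips 3 -> legal
(1,6): flips 3 -> legal
(2,6): flips 3 -> legal
(3,0): flips 1 -> legal
(3,5): flips 3 -> legal
(3,6): no bracket -> illegal
(4,0): flips 1 -> legal
(4,5): flips 2 -> legal
(5,0): flips 1 -> legal
(5,1): flips 1 -> legal
(5,3): flips 4 -> legal
(6,3): no bracket -> illegal
(6,4): flips 5 -> legal
(6,5): flips 2 -> legal
B mobility = 14
-- W to move --
(0,2): flips 1 -> legal
(0,5): flips 1 -> legal
(1,1): flips 1 -> legal
(1,2): flips 1 -> legal
(1,5): no bracket -> illegal
(2,0): no bracket -> illegal
(2,1): flips 3 -> legal
(3,0): flips 2 -> legal
(4,0): no bracket -> illegal
(4,5): no bracket -> illegal
(4,6): no bracket -> illegal
(5,1): flips 1 -> legal
(5,3): no bracket -> illegal
(5,6): flips 1 -> legal
(6,1): flips 1 -> legal
(6,2): no bracket -> illegal
(6,3): flips 1 -> legal
(6,4): no bracket -> illegal
(6,5): no bracket -> illegal
(6,6): flips 1 -> legal
W mobility = 11

Answer: B=14 W=11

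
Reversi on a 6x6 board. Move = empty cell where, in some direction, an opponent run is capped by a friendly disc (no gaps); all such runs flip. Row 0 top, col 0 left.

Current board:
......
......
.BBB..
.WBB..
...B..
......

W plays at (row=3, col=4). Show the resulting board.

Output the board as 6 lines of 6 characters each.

Place W at (3,4); scan 8 dirs for brackets.
Dir NW: opp run (2,3), next='.' -> no flip
Dir N: first cell '.' (not opp) -> no flip
Dir NE: first cell '.' (not opp) -> no flip
Dir W: opp run (3,3) (3,2) capped by W -> flip
Dir E: first cell '.' (not opp) -> no flip
Dir SW: opp run (4,3), next='.' -> no flip
Dir S: first cell '.' (not opp) -> no flip
Dir SE: first cell '.' (not opp) -> no flip
All flips: (3,2) (3,3)

Answer: ......
......
.BBB..
.WWWW.
...B..
......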